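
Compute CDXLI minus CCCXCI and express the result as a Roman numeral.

CDXLI = 441
CCCXCI = 391
441 - 391 = 50

L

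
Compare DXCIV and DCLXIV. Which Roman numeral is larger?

DXCIV = 594
DCLXIV = 664
664 is larger

DCLXIV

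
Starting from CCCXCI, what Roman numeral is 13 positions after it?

CCCXCI = 391
391 + 13 = 404

CDIV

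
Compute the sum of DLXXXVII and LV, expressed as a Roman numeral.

DLXXXVII = 587
LV = 55
587 + 55 = 642

DCXLII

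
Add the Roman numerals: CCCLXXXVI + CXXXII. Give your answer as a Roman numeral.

CCCLXXXVI = 386
CXXXII = 132
386 + 132 = 518

DXVIII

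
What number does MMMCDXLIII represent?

MMMCDXLIII: M=1000, M=1000, M=1000, CD=400, XL=40, I=1, I=1, I=1
1000 + 1000 + 1000 + 400 + 40 + 1 + 1 + 1 = 3443

3443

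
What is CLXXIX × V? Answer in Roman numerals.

CLXXIX = 179
V = 5
179 × 5 = 895

DCCCXCV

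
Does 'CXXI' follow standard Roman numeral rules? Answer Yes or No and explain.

'CXXI': Check the rules: uses only the symbols I, V, X, L, C, D, M; no symbol is repeated more than three times in a row; V, L and D each appear at most once; no smaller symbol precedes a larger one (values never increase from left to right). Value: C (100) + X (10) + X (10) + I (1) = 121. So it is a valid standard Roman numeral.

Yes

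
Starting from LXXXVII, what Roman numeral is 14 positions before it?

LXXXVII = 87
87 - 14 = 73

LXXIII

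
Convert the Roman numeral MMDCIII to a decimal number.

MMDCIII: M=1000, M=1000, D=500, C=100, I=1, I=1, I=1
1000 + 1000 + 500 + 100 + 1 + 1 + 1 = 2603

2603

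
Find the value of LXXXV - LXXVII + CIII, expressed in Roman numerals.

LXXXV = 85, LXXVII = 77, CIII = 103
85 - 77 = 8
8 + 103 = 111

CXI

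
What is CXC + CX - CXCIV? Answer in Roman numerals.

CXC = 190, CX = 110, CXCIV = 194
190 + 110 = 300
300 - 194 = 106

CVI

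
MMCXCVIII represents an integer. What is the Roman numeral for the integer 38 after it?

MMCXCVIII = 2198
2198 + 38 = 2236

MMCCXXXVI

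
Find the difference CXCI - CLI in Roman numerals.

CXCI = 191
CLI = 151
191 - 151 = 40

XL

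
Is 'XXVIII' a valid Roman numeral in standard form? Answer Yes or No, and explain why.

'XXVIII': Check the rules: uses only the symbols I, V, X, L, C, D, M; no symbol is repeated more than three times in a row; V, L and D each appear at most once; no smaller symbol precedes a larger one (values never increase from left to right). Value: X (10) + X (10) + V (5) + I (1) + I (1) + I (1) = 28. So it is a valid standard Roman numeral.

Yes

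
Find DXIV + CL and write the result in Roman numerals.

DXIV = 514
CL = 150
514 + 150 = 664

DCLXIV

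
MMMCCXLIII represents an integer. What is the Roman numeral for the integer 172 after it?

MMMCCXLIII = 3243
3243 + 172 = 3415

MMMCDXV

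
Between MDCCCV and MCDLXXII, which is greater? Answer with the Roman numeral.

MDCCCV = 1805
MCDLXXII = 1472
1805 is larger

MDCCCV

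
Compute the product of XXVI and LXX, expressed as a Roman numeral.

XXVI = 26
LXX = 70
26 × 70 = 1820

MDCCCXX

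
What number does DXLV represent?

DXLV: D=500, XL=40, V=5
500 + 40 + 5 = 545

545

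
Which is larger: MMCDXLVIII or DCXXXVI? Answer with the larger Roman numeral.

MMCDXLVIII = 2448
DCXXXVI = 636
2448 is larger

MMCDXLVIII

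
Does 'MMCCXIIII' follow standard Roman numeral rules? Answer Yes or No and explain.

'MMCCXIIII': More than 3 consecutive I's

No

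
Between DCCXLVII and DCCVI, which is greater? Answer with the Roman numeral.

DCCXLVII = 747
DCCVI = 706
747 is larger

DCCXLVII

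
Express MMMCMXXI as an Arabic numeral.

MMMCMXXI: M=1000, M=1000, M=1000, CM=900, X=10, X=10, I=1
1000 + 1000 + 1000 + 900 + 10 + 10 + 1 = 3921

3921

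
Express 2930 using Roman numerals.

Convert 2930 to Roman numerals:
  2930 contains 2×1000 (MM)
  930 contains 1×900 (CM)
  30 contains 3×10 (XXX)

MMCMXXX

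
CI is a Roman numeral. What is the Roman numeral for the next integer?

CI = 101; next is 102

CII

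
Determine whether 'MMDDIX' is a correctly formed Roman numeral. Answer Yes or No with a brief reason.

'MMDDIX': D should not appear more than once

No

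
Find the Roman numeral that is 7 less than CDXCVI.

CDXCVI = 496
496 - 7 = 489

CDLXXXIX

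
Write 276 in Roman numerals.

Convert 276 to Roman numerals:
  276 contains 2×100 (CC)
  76 contains 1×50 (L)
  26 contains 2×10 (XX)
  6 contains 1×5 (V)
  1 contains 1×1 (I)

CCLXXVI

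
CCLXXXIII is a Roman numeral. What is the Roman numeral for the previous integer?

CCLXXXIII = 283, so the previous integer is 283 - 1 = 282

CCLXXXII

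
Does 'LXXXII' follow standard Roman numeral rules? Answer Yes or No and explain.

'LXXXII': Check the rules: uses only the symbols I, V, X, L, C, D, M; no symbol is repeated more than three times in a row; V, L and D each appear at most once; no smaller symbol precedes a larger one (values never increase from left to right). Value: L (50) + X (10) + X (10) + X (10) + I (1) + I (1) = 82. So it is a valid standard Roman numeral.

Yes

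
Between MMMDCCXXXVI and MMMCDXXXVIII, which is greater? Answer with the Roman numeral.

MMMDCCXXXVI = 3736
MMMCDXXXVIII = 3438
3736 is larger

MMMDCCXXXVI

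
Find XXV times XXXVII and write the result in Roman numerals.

XXV = 25
XXXVII = 37
25 × 37 = 925

CMXXV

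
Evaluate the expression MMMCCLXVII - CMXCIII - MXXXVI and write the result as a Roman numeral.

MMMCCLXVII = 3267, CMXCIII = 993, MXXXVI = 1036
3267 - 993 = 2274
2274 - 1036 = 1238

MCCXXXVIII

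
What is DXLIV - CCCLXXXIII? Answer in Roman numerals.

DXLIV = 544
CCCLXXXIII = 383
544 - 383 = 161

CLXI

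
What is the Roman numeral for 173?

Convert 173 to Roman numerals:
  173 contains 1×100 (C)
  73 contains 1×50 (L)
  23 contains 2×10 (XX)
  3 contains 3×1 (III)

CLXXIII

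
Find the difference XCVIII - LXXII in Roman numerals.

XCVIII = 98
LXXII = 72
98 - 72 = 26

XXVI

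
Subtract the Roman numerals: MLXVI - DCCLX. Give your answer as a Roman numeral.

MLXVI = 1066
DCCLX = 760
1066 - 760 = 306

CCCVI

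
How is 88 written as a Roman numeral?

Convert 88 to Roman numerals:
  88 contains 1×50 (L)
  38 contains 3×10 (XXX)
  8 contains 1×5 (V)
  3 contains 3×1 (III)

LXXXVIII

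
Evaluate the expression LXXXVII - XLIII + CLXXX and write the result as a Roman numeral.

LXXXVII = 87, XLIII = 43, CLXXX = 180
87 - 43 = 44
44 + 180 = 224

CCXXIV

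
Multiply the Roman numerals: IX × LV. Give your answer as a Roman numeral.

IX = 9
LV = 55
9 × 55 = 495

CDXCV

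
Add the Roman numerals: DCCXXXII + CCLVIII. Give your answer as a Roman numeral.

DCCXXXII = 732
CCLVIII = 258
732 + 258 = 990

CMXC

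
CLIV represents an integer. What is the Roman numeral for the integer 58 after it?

CLIV = 154
154 + 58 = 212

CCXII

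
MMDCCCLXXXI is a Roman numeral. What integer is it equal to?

MMDCCCLXXXI: M=1000, M=1000, D=500, C=100, C=100, C=100, L=50, X=10, X=10, X=10, I=1
1000 + 1000 + 500 + 100 + 100 + 100 + 50 + 10 + 10 + 10 + 1 = 2881

2881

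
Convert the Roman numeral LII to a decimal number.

LII: L=50, I=1, I=1
50 + 1 + 1 = 52

52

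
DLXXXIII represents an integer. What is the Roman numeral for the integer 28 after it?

DLXXXIII = 583
583 + 28 = 611

DCXI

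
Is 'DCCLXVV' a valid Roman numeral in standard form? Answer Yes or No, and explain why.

'DCCLXVV': V should not appear more than once

No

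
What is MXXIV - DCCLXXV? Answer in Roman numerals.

MXXIV = 1024
DCCLXXV = 775
1024 - 775 = 249

CCXLIX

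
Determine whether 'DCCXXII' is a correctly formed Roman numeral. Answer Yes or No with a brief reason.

'DCCXXII': Check the rules: uses only the symbols I, V, X, L, C, D, M; no symbol is repeated more than three times in a row; V, L and D each appear at most once; no smaller symbol precedes a larger one (values never increase from left to right). Value: D (500) + C (100) + C (100) + X (10) + X (10) + I (1) + I (1) = 722. So it is a valid standard Roman numeral.

Yes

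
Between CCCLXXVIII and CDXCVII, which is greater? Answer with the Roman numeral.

CCCLXXVIII = 378
CDXCVII = 497
497 is larger

CDXCVII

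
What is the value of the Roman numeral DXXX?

DXXX: D=500, X=10, X=10, X=10
500 + 10 + 10 + 10 = 530

530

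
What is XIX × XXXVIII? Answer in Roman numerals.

XIX = 19
XXXVIII = 38
19 × 38 = 722

DCCXXII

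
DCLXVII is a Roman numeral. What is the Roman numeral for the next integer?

DCLXVII = 667; next is 668

DCLXVIII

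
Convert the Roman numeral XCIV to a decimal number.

XCIV: XC=90, IV=4
90 + 4 = 94

94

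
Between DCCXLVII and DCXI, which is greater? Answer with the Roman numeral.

DCCXLVII = 747
DCXI = 611
747 is larger

DCCXLVII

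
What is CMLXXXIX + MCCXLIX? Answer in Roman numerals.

CMLXXXIX = 989
MCCXLIX = 1249
989 + 1249 = 2238

MMCCXXXVIII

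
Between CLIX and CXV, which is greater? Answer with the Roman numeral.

CLIX = 159
CXV = 115
159 is larger

CLIX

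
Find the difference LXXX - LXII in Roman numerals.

LXXX = 80
LXII = 62
80 - 62 = 18

XVIII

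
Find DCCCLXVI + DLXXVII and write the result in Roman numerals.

DCCCLXVI = 866
DLXXVII = 577
866 + 577 = 1443

MCDXLIII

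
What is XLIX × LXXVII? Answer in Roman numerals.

XLIX = 49
LXXVII = 77
49 × 77 = 3773

MMMDCCLXXIII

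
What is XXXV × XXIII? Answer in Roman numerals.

XXXV = 35
XXIII = 23
35 × 23 = 805

DCCCV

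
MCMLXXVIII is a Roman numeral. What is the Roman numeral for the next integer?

MCMLXXVIII = 1978, so the next integer is 1978 + 1 = 1979

MCMLXXIX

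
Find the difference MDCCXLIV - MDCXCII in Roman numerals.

MDCCXLIV = 1744
MDCXCII = 1692
1744 - 1692 = 52

LII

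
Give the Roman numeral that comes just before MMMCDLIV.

MMMCDLIV = 3454; previous is 3453

MMMCDLIII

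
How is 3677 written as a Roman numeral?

Convert 3677 to Roman numerals:
  3677 contains 3×1000 (MMM)
  677 contains 1×500 (D)
  177 contains 1×100 (C)
  77 contains 1×50 (L)
  27 contains 2×10 (XX)
  7 contains 1×5 (V)
  2 contains 2×1 (II)

MMMDCLXXVII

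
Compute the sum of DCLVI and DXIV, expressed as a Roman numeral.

DCLVI = 656
DXIV = 514
656 + 514 = 1170

MCLXX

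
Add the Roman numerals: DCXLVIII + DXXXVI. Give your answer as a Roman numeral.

DCXLVIII = 648
DXXXVI = 536
648 + 536 = 1184

MCLXXXIV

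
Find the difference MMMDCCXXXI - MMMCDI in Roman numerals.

MMMDCCXXXI = 3731
MMMCDI = 3401
3731 - 3401 = 330

CCCXXX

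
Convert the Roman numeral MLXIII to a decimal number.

MLXIII: M=1000, L=50, X=10, I=1, I=1, I=1
1000 + 50 + 10 + 1 + 1 + 1 = 1063

1063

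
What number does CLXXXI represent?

CLXXXI: C=100, L=50, X=10, X=10, X=10, I=1
100 + 50 + 10 + 10 + 10 + 1 = 181

181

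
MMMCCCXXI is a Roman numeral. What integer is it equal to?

MMMCCCXXI: M=1000, M=1000, M=1000, C=100, C=100, C=100, X=10, X=10, I=1
1000 + 1000 + 1000 + 100 + 100 + 100 + 10 + 10 + 1 = 3321

3321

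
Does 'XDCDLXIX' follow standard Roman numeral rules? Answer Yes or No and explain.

'XDCDLXIX': D should not appear more than once

No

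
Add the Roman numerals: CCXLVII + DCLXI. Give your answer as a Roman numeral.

CCXLVII = 247
DCLXI = 661
247 + 661 = 908

CMVIII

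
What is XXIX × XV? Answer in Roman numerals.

XXIX = 29
XV = 15
29 × 15 = 435

CDXXXV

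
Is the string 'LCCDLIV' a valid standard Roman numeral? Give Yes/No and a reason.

'LCCDLIV': L should not appear more than once

No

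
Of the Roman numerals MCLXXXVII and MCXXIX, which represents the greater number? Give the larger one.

MCLXXXVII = 1187
MCXXIX = 1129
1187 is larger

MCLXXXVII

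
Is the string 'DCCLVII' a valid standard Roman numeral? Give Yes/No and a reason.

'DCCLVII': Check the rules: uses only the symbols I, V, X, L, C, D, M; no symbol is repeated more than three times in a row; V, L and D each appear at most once; no smaller symbol precedes a larger one (values never increase from left to right). Value: D (500) + C (100) + C (100) + L (50) + V (5) + I (1) + I (1) = 757. So it is a valid standard Roman numeral.

Yes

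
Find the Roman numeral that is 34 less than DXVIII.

DXVIII = 518
518 - 34 = 484

CDLXXXIV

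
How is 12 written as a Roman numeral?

Convert 12 to Roman numerals:
  12 contains 1×10 (X)
  2 contains 2×1 (II)

XII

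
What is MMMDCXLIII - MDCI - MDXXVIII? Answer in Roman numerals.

MMMDCXLIII = 3643, MDCI = 1601, MDXXVIII = 1528
3643 - 1601 = 2042
2042 - 1528 = 514

DXIV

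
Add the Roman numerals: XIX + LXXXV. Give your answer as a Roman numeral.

XIX = 19
LXXXV = 85
19 + 85 = 104

CIV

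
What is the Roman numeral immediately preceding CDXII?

CDXII = 412, so the previous integer is 412 - 1 = 411

CDXI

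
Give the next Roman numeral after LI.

LI = 51; next is 52

LII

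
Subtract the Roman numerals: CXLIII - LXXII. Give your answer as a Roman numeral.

CXLIII = 143
LXXII = 72
143 - 72 = 71

LXXI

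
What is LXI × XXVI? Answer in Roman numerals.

LXI = 61
XXVI = 26
61 × 26 = 1586

MDLXXXVI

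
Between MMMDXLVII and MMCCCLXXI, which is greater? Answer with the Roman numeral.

MMMDXLVII = 3547
MMCCCLXXI = 2371
3547 is larger

MMMDXLVII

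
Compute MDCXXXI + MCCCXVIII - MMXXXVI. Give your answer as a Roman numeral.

MDCXXXI = 1631, MCCCXVIII = 1318, MMXXXVI = 2036
1631 + 1318 = 2949
2949 - 2036 = 913

CMXIII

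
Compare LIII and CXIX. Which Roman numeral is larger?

LIII = 53
CXIX = 119
119 is larger

CXIX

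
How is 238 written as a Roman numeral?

Convert 238 to Roman numerals:
  238 contains 2×100 (CC)
  38 contains 3×10 (XXX)
  8 contains 1×5 (V)
  3 contains 3×1 (III)

CCXXXVIII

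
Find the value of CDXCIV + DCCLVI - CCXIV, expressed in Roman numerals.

CDXCIV = 494, DCCLVI = 756, CCXIV = 214
494 + 756 = 1250
1250 - 214 = 1036

MXXXVI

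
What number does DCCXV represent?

DCCXV: D=500, C=100, C=100, X=10, V=5
500 + 100 + 100 + 10 + 5 = 715

715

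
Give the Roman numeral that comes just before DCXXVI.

DCXXVI = 626, so the previous integer is 626 - 1 = 625

DCXXV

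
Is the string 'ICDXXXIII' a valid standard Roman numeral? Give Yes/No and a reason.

'ICDXXXIII': Invalid subtractive combination: IC

No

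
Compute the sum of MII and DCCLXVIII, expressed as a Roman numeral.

MII = 1002
DCCLXVIII = 768
1002 + 768 = 1770

MDCCLXX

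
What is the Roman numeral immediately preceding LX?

LX = 60; previous is 59

LIX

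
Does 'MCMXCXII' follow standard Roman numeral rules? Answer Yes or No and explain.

'MCMXCXII': X cannot come right after the subtractive pair XC: once X is subtracted in XC, the next symbol must be smaller than X

No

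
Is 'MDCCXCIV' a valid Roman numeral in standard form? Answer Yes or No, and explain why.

'MDCCXCIV': Check the rules: uses only the symbols I, V, X, L, C, D, M; no symbol is repeated more than three times in a row; V, L and D each appear at most once; the only places a smaller symbol precedes a larger one are the allowed subtractive pairs XC, IV, the symbol right after such a pair (if any) is smaller than the pair's first symbol, and otherwise the values never increase from left to right. Value: M (1000) + D (500) + C (100) + C (100) + XC (90) + IV (4) = 1794. So it is a valid standard Roman numeral.

Yes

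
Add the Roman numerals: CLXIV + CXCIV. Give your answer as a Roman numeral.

CLXIV = 164
CXCIV = 194
164 + 194 = 358

CCCLVIII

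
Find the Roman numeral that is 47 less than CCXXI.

CCXXI = 221
221 - 47 = 174

CLXXIV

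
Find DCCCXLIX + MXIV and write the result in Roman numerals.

DCCCXLIX = 849
MXIV = 1014
849 + 1014 = 1863

MDCCCLXIII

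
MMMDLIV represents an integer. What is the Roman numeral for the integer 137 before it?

MMMDLIV = 3554
3554 - 137 = 3417

MMMCDXVII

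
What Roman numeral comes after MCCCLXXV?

MCCCLXXV = 1375, so the next integer is 1375 + 1 = 1376

MCCCLXXVI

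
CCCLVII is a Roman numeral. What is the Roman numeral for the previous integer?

CCCLVII = 357, so the previous integer is 357 - 1 = 356

CCCLVI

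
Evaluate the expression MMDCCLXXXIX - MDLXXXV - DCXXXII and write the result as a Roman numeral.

MMDCCLXXXIX = 2789, MDLXXXV = 1585, DCXXXII = 632
2789 - 1585 = 1204
1204 - 632 = 572

DLXXII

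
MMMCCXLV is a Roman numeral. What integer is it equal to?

MMMCCXLV: M=1000, M=1000, M=1000, C=100, C=100, XL=40, V=5
1000 + 1000 + 1000 + 100 + 100 + 40 + 5 = 3245

3245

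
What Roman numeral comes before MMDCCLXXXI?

MMDCCLXXXI = 2781; previous is 2780

MMDCCLXXX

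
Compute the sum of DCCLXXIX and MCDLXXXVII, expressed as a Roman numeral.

DCCLXXIX = 779
MCDLXXXVII = 1487
779 + 1487 = 2266

MMCCLXVI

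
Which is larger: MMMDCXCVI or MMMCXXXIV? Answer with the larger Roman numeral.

MMMDCXCVI = 3696
MMMCXXXIV = 3134
3696 is larger

MMMDCXCVI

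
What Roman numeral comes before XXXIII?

XXXIII = 33; previous is 32

XXXII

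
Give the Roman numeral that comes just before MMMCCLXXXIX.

MMMCCLXXXIX = 3289, so the previous integer is 3289 - 1 = 3288

MMMCCLXXXVIII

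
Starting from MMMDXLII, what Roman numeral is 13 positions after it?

MMMDXLII = 3542
3542 + 13 = 3555

MMMDLV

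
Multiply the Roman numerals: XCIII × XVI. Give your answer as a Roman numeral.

XCIII = 93
XVI = 16
93 × 16 = 1488

MCDLXXXVIII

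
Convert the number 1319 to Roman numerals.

Convert 1319 to Roman numerals:
  1319 contains 1×1000 (M)
  319 contains 3×100 (CCC)
  19 contains 1×10 (X)
  9 contains 1×9 (IX)

MCCCXIX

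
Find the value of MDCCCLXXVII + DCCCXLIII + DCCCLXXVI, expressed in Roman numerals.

MDCCCLXXVII = 1877, DCCCXLIII = 843, DCCCLXXVI = 876
1877 + 843 = 2720
2720 + 876 = 3596

MMMDXCVI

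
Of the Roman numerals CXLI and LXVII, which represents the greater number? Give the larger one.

CXLI = 141
LXVII = 67
141 is larger

CXLI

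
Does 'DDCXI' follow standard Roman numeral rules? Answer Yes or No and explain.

'DDCXI': D should not appear more than once

No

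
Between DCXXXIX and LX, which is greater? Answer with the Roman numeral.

DCXXXIX = 639
LX = 60
639 is larger

DCXXXIX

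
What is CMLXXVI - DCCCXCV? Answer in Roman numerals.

CMLXXVI = 976
DCCCXCV = 895
976 - 895 = 81

LXXXI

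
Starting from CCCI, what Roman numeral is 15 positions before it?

CCCI = 301
301 - 15 = 286

CCLXXXVI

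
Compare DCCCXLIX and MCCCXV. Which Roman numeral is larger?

DCCCXLIX = 849
MCCCXV = 1315
1315 is larger

MCCCXV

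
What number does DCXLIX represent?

DCXLIX: D=500, C=100, XL=40, IX=9
500 + 100 + 40 + 9 = 649

649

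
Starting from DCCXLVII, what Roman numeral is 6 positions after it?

DCCXLVII = 747
747 + 6 = 753

DCCLIII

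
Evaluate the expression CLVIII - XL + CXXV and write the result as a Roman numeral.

CLVIII = 158, XL = 40, CXXV = 125
158 - 40 = 118
118 + 125 = 243

CCXLIII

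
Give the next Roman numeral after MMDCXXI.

MMDCXXI = 2621, so the next integer is 2621 + 1 = 2622

MMDCXXII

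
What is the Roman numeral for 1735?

Convert 1735 to Roman numerals:
  1735 contains 1×1000 (M)
  735 contains 1×500 (D)
  235 contains 2×100 (CC)
  35 contains 3×10 (XXX)
  5 contains 1×5 (V)

MDCCXXXV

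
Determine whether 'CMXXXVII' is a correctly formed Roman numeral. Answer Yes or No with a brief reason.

'CMXXXVII': Check the rules: uses only the symbols I, V, X, L, C, D, M; no symbol is repeated more than three times in a row; V, L and D each appear at most once; the only place a smaller symbol precedes a larger one is the allowed subtractive pair CM, the symbol right after such a pair (if any) is smaller than the pair's first symbol, and otherwise the values never increase from left to right. Value: CM (900) + X (10) + X (10) + X (10) + V (5) + I (1) + I (1) = 937. So it is a valid standard Roman numeral.

Yes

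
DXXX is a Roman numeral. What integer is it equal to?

DXXX: D=500, X=10, X=10, X=10
500 + 10 + 10 + 10 = 530

530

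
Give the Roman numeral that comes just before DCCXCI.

DCCXCI = 791; previous is 790

DCCXC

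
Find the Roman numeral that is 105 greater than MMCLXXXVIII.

MMCLXXXVIII = 2188
2188 + 105 = 2293

MMCCXCIII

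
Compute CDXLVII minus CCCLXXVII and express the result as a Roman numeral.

CDXLVII = 447
CCCLXXVII = 377
447 - 377 = 70

LXX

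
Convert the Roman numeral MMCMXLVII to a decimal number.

MMCMXLVII: M=1000, M=1000, CM=900, XL=40, V=5, I=1, I=1
1000 + 1000 + 900 + 40 + 5 + 1 + 1 = 2947

2947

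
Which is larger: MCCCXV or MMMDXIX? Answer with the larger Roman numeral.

MCCCXV = 1315
MMMDXIX = 3519
3519 is larger

MMMDXIX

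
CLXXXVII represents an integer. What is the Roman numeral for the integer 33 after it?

CLXXXVII = 187
187 + 33 = 220

CCXX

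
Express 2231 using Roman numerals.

Convert 2231 to Roman numerals:
  2231 contains 2×1000 (MM)
  231 contains 2×100 (CC)
  31 contains 3×10 (XXX)
  1 contains 1×1 (I)

MMCCXXXI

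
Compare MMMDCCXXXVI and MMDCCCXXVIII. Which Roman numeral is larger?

MMMDCCXXXVI = 3736
MMDCCCXXVIII = 2828
3736 is larger

MMMDCCXXXVI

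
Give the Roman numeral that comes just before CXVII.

CXVII = 117; previous is 116

CXVI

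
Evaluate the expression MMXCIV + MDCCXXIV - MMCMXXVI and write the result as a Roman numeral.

MMXCIV = 2094, MDCCXXIV = 1724, MMCMXXVI = 2926
2094 + 1724 = 3818
3818 - 2926 = 892

DCCCXCII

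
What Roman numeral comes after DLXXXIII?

DLXXXIII = 583, so the next integer is 583 + 1 = 584

DLXXXIV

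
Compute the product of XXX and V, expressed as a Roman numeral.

XXX = 30
V = 5
30 × 5 = 150

CL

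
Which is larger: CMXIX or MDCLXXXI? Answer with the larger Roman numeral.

CMXIX = 919
MDCLXXXI = 1681
1681 is larger

MDCLXXXI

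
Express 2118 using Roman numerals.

Convert 2118 to Roman numerals:
  2118 contains 2×1000 (MM)
  118 contains 1×100 (C)
  18 contains 1×10 (X)
  8 contains 1×5 (V)
  3 contains 3×1 (III)

MMCXVIII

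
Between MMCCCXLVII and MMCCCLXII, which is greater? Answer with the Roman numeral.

MMCCCXLVII = 2347
MMCCCLXII = 2362
2362 is larger

MMCCCLXII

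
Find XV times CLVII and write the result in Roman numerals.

XV = 15
CLVII = 157
15 × 157 = 2355

MMCCCLV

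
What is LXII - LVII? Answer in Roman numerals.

LXII = 62
LVII = 57
62 - 57 = 5

V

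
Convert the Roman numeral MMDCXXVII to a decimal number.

MMDCXXVII: M=1000, M=1000, D=500, C=100, X=10, X=10, V=5, I=1, I=1
1000 + 1000 + 500 + 100 + 10 + 10 + 5 + 1 + 1 = 2627

2627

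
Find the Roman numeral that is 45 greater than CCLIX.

CCLIX = 259
259 + 45 = 304

CCCIV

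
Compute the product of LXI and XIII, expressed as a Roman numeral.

LXI = 61
XIII = 13
61 × 13 = 793

DCCXCIII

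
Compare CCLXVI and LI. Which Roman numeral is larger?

CCLXVI = 266
LI = 51
266 is larger

CCLXVI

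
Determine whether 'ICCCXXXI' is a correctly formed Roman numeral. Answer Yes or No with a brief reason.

'ICCCXXXI': Invalid subtractive combination: IC

No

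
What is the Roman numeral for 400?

Convert 400 to Roman numerals:
  400 contains 1×400 (CD)

CD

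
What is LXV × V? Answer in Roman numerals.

LXV = 65
V = 5
65 × 5 = 325

CCCXXV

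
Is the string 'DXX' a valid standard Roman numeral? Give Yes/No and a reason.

'DXX': Check the rules: uses only the symbols I, V, X, L, C, D, M; no symbol is repeated more than three times in a row; V, L and D each appear at most once; no smaller symbol precedes a larger one (values never increase from left to right). Value: D (500) + X (10) + X (10) = 520. So it is a valid standard Roman numeral.

Yes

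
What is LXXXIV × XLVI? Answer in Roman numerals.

LXXXIV = 84
XLVI = 46
84 × 46 = 3864

MMMDCCCLXIV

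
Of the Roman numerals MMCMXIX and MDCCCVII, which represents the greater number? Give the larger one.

MMCMXIX = 2919
MDCCCVII = 1807
2919 is larger

MMCMXIX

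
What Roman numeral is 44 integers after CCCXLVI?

CCCXLVI = 346
346 + 44 = 390

CCCXC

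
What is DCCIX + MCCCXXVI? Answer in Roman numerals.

DCCIX = 709
MCCCXXVI = 1326
709 + 1326 = 2035

MMXXXV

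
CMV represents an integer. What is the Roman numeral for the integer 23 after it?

CMV = 905
905 + 23 = 928

CMXXVIII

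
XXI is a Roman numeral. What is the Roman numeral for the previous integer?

XXI = 21, so the previous integer is 21 - 1 = 20

XX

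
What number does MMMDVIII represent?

MMMDVIII: M=1000, M=1000, M=1000, D=500, V=5, I=1, I=1, I=1
1000 + 1000 + 1000 + 500 + 5 + 1 + 1 + 1 = 3508

3508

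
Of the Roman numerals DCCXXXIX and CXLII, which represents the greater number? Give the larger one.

DCCXXXIX = 739
CXLII = 142
739 is larger

DCCXXXIX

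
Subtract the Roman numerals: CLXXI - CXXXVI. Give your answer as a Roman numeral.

CLXXI = 171
CXXXVI = 136
171 - 136 = 35

XXXV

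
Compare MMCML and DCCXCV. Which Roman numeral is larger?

MMCML = 2950
DCCXCV = 795
2950 is larger

MMCML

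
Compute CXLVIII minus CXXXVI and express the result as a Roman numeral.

CXLVIII = 148
CXXXVI = 136
148 - 136 = 12

XII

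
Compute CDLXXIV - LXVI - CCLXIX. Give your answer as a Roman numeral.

CDLXXIV = 474, LXVI = 66, CCLXIX = 269
474 - 66 = 408
408 - 269 = 139

CXXXIX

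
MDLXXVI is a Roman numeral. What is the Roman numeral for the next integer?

MDLXXVI = 1576, so the next integer is 1576 + 1 = 1577

MDLXXVII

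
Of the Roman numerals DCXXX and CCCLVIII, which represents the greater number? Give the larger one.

DCXXX = 630
CCCLVIII = 358
630 is larger

DCXXX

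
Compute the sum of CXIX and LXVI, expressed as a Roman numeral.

CXIX = 119
LXVI = 66
119 + 66 = 185

CLXXXV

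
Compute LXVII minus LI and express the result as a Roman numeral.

LXVII = 67
LI = 51
67 - 51 = 16

XVI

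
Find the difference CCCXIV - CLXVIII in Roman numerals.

CCCXIV = 314
CLXVIII = 168
314 - 168 = 146

CXLVI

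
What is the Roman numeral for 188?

Convert 188 to Roman numerals:
  188 contains 1×100 (C)
  88 contains 1×50 (L)
  38 contains 3×10 (XXX)
  8 contains 1×5 (V)
  3 contains 3×1 (III)

CLXXXVIII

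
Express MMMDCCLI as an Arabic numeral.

MMMDCCLI: M=1000, M=1000, M=1000, D=500, C=100, C=100, L=50, I=1
1000 + 1000 + 1000 + 500 + 100 + 100 + 50 + 1 = 3751

3751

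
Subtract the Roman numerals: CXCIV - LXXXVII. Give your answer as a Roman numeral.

CXCIV = 194
LXXXVII = 87
194 - 87 = 107

CVII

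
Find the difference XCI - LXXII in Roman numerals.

XCI = 91
LXXII = 72
91 - 72 = 19

XIX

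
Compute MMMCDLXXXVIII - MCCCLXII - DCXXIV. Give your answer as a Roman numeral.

MMMCDLXXXVIII = 3488, MCCCLXII = 1362, DCXXIV = 624
3488 - 1362 = 2126
2126 - 624 = 1502

MDII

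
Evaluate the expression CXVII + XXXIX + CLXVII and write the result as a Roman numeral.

CXVII = 117, XXXIX = 39, CLXVII = 167
117 + 39 = 156
156 + 167 = 323

CCCXXIII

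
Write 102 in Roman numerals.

Convert 102 to Roman numerals:
  102 contains 1×100 (C)
  2 contains 2×1 (II)

CII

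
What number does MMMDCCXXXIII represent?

MMMDCCXXXIII: M=1000, M=1000, M=1000, D=500, C=100, C=100, X=10, X=10, X=10, I=1, I=1, I=1
1000 + 1000 + 1000 + 500 + 100 + 100 + 10 + 10 + 10 + 1 + 1 + 1 = 3733

3733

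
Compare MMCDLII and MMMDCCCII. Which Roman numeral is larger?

MMCDLII = 2452
MMMDCCCII = 3802
3802 is larger

MMMDCCCII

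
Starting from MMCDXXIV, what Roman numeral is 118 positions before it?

MMCDXXIV = 2424
2424 - 118 = 2306

MMCCCVI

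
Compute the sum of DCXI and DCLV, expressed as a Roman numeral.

DCXI = 611
DCLV = 655
611 + 655 = 1266

MCCLXVI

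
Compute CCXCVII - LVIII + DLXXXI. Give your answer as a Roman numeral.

CCXCVII = 297, LVIII = 58, DLXXXI = 581
297 - 58 = 239
239 + 581 = 820

DCCCXX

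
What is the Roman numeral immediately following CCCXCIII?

CCCXCIII = 393, so the next integer is 393 + 1 = 394

CCCXCIV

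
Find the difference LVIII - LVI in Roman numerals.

LVIII = 58
LVI = 56
58 - 56 = 2

II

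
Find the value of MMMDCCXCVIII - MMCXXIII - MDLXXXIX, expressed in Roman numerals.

MMMDCCXCVIII = 3798, MMCXXIII = 2123, MDLXXXIX = 1589
3798 - 2123 = 1675
1675 - 1589 = 86

LXXXVI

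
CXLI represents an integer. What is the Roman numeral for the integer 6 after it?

CXLI = 141
141 + 6 = 147

CXLVII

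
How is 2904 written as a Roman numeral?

Convert 2904 to Roman numerals:
  2904 contains 2×1000 (MM)
  904 contains 1×900 (CM)
  4 contains 1×4 (IV)

MMCMIV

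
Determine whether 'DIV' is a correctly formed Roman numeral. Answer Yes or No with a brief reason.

'DIV': Check the rules: uses only the symbols I, V, X, L, C, D, M; no symbol is repeated more than three times in a row; V, L and D each appear at most once; the only place a smaller symbol precedes a larger one is the allowed subtractive pair IV, the symbol right after such a pair (if any) is smaller than the pair's first symbol, and otherwise the values never increase from left to right. Value: D (500) + IV (4) = 504. So it is a valid standard Roman numeral.

Yes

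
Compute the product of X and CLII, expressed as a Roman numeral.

X = 10
CLII = 152
10 × 152 = 1520

MDXX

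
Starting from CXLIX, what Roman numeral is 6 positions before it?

CXLIX = 149
149 - 6 = 143

CXLIII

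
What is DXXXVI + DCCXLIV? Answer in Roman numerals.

DXXXVI = 536
DCCXLIV = 744
536 + 744 = 1280

MCCLXXX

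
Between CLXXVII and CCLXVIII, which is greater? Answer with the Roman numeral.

CLXXVII = 177
CCLXVIII = 268
268 is larger

CCLXVIII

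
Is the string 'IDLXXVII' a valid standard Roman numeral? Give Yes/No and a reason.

'IDLXXVII': Invalid subtractive combination: ID

No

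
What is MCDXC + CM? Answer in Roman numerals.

MCDXC = 1490
CM = 900
1490 + 900 = 2390

MMCCCXC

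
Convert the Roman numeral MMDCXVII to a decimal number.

MMDCXVII: M=1000, M=1000, D=500, C=100, X=10, V=5, I=1, I=1
1000 + 1000 + 500 + 100 + 10 + 5 + 1 + 1 = 2617

2617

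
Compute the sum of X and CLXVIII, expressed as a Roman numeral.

X = 10
CLXVIII = 168
10 + 168 = 178

CLXXVIII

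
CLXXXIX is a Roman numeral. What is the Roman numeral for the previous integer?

CLXXXIX = 189; previous is 188

CLXXXVIII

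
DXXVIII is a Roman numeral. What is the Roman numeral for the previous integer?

DXXVIII = 528; previous is 527

DXXVII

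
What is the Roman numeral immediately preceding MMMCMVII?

MMMCMVII = 3907, so the previous integer is 3907 - 1 = 3906

MMMCMVI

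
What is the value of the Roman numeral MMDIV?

MMDIV: M=1000, M=1000, D=500, IV=4
1000 + 1000 + 500 + 4 = 2504

2504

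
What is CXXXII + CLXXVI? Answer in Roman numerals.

CXXXII = 132
CLXXVI = 176
132 + 176 = 308

CCCVIII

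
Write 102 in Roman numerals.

Convert 102 to Roman numerals:
  102 contains 1×100 (C)
  2 contains 2×1 (II)

CII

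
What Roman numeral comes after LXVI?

LXVI = 66, so the next integer is 66 + 1 = 67

LXVII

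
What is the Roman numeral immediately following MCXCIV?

MCXCIV = 1194, so the next integer is 1194 + 1 = 1195

MCXCV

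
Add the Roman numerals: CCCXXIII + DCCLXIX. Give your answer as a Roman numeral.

CCCXXIII = 323
DCCLXIX = 769
323 + 769 = 1092

MXCII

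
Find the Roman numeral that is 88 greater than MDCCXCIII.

MDCCXCIII = 1793
1793 + 88 = 1881

MDCCCLXXXI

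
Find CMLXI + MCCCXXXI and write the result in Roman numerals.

CMLXI = 961
MCCCXXXI = 1331
961 + 1331 = 2292

MMCCXCII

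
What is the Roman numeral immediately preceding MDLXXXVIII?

MDLXXXVIII = 1588, so the previous integer is 1588 - 1 = 1587

MDLXXXVII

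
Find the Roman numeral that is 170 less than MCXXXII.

MCXXXII = 1132
1132 - 170 = 962

CMLXII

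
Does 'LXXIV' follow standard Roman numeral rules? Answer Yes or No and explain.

'LXXIV': Check the rules: uses only the symbols I, V, X, L, C, D, M; no symbol is repeated more than three times in a row; V, L and D each appear at most once; the only place a smaller symbol precedes a larger one is the allowed subtractive pair IV, the symbol right after such a pair (if any) is smaller than the pair's first symbol, and otherwise the values never increase from left to right. Value: L (50) + X (10) + X (10) + IV (4) = 74. So it is a valid standard Roman numeral.

Yes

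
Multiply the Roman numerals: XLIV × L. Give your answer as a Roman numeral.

XLIV = 44
L = 50
44 × 50 = 2200

MMCC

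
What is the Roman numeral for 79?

Convert 79 to Roman numerals:
  79 contains 1×50 (L)
  29 contains 2×10 (XX)
  9 contains 1×9 (IX)

LXXIX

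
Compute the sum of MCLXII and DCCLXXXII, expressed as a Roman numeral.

MCLXII = 1162
DCCLXXXII = 782
1162 + 782 = 1944

MCMXLIV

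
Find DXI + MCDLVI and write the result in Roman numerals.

DXI = 511
MCDLVI = 1456
511 + 1456 = 1967

MCMLXVII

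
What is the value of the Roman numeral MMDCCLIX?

MMDCCLIX: M=1000, M=1000, D=500, C=100, C=100, L=50, IX=9
1000 + 1000 + 500 + 100 + 100 + 50 + 9 = 2759

2759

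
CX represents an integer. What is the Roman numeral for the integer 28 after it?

CX = 110
110 + 28 = 138

CXXXVIII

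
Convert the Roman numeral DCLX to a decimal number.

DCLX: D=500, C=100, L=50, X=10
500 + 100 + 50 + 10 = 660

660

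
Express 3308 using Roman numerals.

Convert 3308 to Roman numerals:
  3308 contains 3×1000 (MMM)
  308 contains 3×100 (CCC)
  8 contains 1×5 (V)
  3 contains 3×1 (III)

MMMCCCVIII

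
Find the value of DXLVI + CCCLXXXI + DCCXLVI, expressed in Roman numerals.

DXLVI = 546, CCCLXXXI = 381, DCCXLVI = 746
546 + 381 = 927
927 + 746 = 1673

MDCLXXIII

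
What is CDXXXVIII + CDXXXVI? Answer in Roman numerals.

CDXXXVIII = 438
CDXXXVI = 436
438 + 436 = 874

DCCCLXXIV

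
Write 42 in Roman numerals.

Convert 42 to Roman numerals:
  42 contains 1×40 (XL)
  2 contains 2×1 (II)

XLII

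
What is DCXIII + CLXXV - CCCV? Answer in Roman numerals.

DCXIII = 613, CLXXV = 175, CCCV = 305
613 + 175 = 788
788 - 305 = 483

CDLXXXIII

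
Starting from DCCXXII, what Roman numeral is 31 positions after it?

DCCXXII = 722
722 + 31 = 753

DCCLIII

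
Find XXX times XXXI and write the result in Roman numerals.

XXX = 30
XXXI = 31
30 × 31 = 930

CMXXX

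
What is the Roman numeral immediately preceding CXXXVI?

CXXXVI = 136; previous is 135

CXXXV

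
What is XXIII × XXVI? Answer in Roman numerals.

XXIII = 23
XXVI = 26
23 × 26 = 598

DXCVIII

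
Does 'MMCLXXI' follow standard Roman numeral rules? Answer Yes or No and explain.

'MMCLXXI': Check the rules: uses only the symbols I, V, X, L, C, D, M; no symbol is repeated more than three times in a row; V, L and D each appear at most once; no smaller symbol precedes a larger one (values never increase from left to right). Value: M (1000) + M (1000) + C (100) + L (50) + X (10) + X (10) + I (1) = 2171. So it is a valid standard Roman numeral.

Yes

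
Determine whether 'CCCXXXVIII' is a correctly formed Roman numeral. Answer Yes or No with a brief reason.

'CCCXXXVIII': Check the rules: uses only the symbols I, V, X, L, C, D, M; no symbol is repeated more than three times in a row; V, L and D each appear at most once; no smaller symbol precedes a larger one (values never increase from left to right). Value: C (100) + C (100) + C (100) + X (10) + X (10) + X (10) + V (5) + I (1) + I (1) + I (1) = 338. So it is a valid standard Roman numeral.

Yes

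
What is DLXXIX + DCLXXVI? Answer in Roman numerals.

DLXXIX = 579
DCLXXVI = 676
579 + 676 = 1255

MCCLV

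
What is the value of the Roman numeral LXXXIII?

LXXXIII: L=50, X=10, X=10, X=10, I=1, I=1, I=1
50 + 10 + 10 + 10 + 1 + 1 + 1 = 83

83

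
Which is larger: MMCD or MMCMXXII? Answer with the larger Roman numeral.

MMCD = 2400
MMCMXXII = 2922
2922 is larger

MMCMXXII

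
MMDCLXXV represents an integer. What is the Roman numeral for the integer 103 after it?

MMDCLXXV = 2675
2675 + 103 = 2778

MMDCCLXXVIII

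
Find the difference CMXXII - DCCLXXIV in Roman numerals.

CMXXII = 922
DCCLXXIV = 774
922 - 774 = 148

CXLVIII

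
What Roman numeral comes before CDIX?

CDIX = 409, so the previous integer is 409 - 1 = 408

CDVIII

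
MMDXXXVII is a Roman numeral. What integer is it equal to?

MMDXXXVII: M=1000, M=1000, D=500, X=10, X=10, X=10, V=5, I=1, I=1
1000 + 1000 + 500 + 10 + 10 + 10 + 5 + 1 + 1 = 2537

2537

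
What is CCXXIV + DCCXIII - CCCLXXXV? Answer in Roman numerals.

CCXXIV = 224, DCCXIII = 713, CCCLXXXV = 385
224 + 713 = 937
937 - 385 = 552

DLII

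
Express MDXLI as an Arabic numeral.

MDXLI: M=1000, D=500, XL=40, I=1
1000 + 500 + 40 + 1 = 1541

1541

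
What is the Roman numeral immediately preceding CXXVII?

CXXVII = 127; previous is 126

CXXVI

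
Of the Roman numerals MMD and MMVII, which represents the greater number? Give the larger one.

MMD = 2500
MMVII = 2007
2500 is larger

MMD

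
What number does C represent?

C: C=100

100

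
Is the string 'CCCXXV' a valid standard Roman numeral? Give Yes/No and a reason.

'CCCXXV': Check the rules: uses only the symbols I, V, X, L, C, D, M; no symbol is repeated more than three times in a row; V, L and D each appear at most once; no smaller symbol precedes a larger one (values never increase from left to right). Value: C (100) + C (100) + C (100) + X (10) + X (10) + V (5) = 325. So it is a valid standard Roman numeral.

Yes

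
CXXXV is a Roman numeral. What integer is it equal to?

CXXXV: C=100, X=10, X=10, X=10, V=5
100 + 10 + 10 + 10 + 5 = 135

135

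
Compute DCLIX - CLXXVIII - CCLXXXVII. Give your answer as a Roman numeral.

DCLIX = 659, CLXXVIII = 178, CCLXXXVII = 287
659 - 178 = 481
481 - 287 = 194

CXCIV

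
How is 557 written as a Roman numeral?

Convert 557 to Roman numerals:
  557 contains 1×500 (D)
  57 contains 1×50 (L)
  7 contains 1×5 (V)
  2 contains 2×1 (II)

DLVII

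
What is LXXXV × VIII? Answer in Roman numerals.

LXXXV = 85
VIII = 8
85 × 8 = 680

DCLXXX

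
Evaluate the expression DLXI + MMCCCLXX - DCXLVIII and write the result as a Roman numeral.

DLXI = 561, MMCCCLXX = 2370, DCXLVIII = 648
561 + 2370 = 2931
2931 - 648 = 2283

MMCCLXXXIII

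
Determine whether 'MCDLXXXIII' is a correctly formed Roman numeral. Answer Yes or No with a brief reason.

'MCDLXXXIII': Check the rules: uses only the symbols I, V, X, L, C, D, M; no symbol is repeated more than three times in a row; V, L and D each appear at most once; the only place a smaller symbol precedes a larger one is the allowed subtractive pair CD, the symbol right after such a pair (if any) is smaller than the pair's first symbol, and otherwise the values never increase from left to right. Value: M (1000) + CD (400) + L (50) + X (10) + X (10) + X (10) + I (1) + I (1) + I (1) = 1483. So it is a valid standard Roman numeral.

Yes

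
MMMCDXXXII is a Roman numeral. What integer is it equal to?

MMMCDXXXII: M=1000, M=1000, M=1000, CD=400, X=10, X=10, X=10, I=1, I=1
1000 + 1000 + 1000 + 400 + 10 + 10 + 10 + 1 + 1 = 3432

3432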